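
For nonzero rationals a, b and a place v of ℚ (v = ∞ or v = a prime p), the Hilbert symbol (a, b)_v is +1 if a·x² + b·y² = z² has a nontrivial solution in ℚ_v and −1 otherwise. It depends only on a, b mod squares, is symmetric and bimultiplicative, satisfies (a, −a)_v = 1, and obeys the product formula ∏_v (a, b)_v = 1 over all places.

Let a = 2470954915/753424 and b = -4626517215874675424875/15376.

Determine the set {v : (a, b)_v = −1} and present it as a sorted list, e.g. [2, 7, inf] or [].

Mod squares: a ≡ 715, b ≡ -9061195. Check v ∈ {∞, 2, 5, 7, 11, 13, 17, 19, 23, 29, 31}.
v=23: a=23^0·(≡6), b=23^1·(≡16) mod 23; (6|23)=+1, (16|23)=+1; (−1)^{0·1·11}·(+1)^1·(+1)^0 = +1.
v=29: a=29^0·(≡21), b=29^1·(≡16) mod 29; (21|29)=-1, (16|29)=+1; (−1)^{0·1·14}·(-1)^1·(+1)^0 = -1.
v=11: a=11^3·(≡6), b=11^5·(≡9) mod 11; (6|11)=-1, (9|11)=+1; (−1)^{3·5·5}·(-1)^5·(+1)^3 = +1.
v=5: a=5^1·(≡2), b=5^3·(≡1) mod 5; (2|5)=-1, (1|5)=+1; (−1)^{1·3·2}·(-1)^3·(+1)^1 = -1.
v=∞: 715 > 0 and -9061195 < 0  ⇒  (a,b)_∞ = +1.
v=13: a=13^5·(≡10), b=13^7·(≡5) mod 13; (10|13)=+1, (5|13)=-1; (−1)^{5·7·6}·(+1)^7·(-1)^5 = -1.
v=2: v_2(a)=-4, v_2(b)=-4; units ≡ 3, 5 (mod 8); ε·ε+αω+βω = 1·0+-4·1+-4·1 ≡ 0  ⇒  (a,b)_2 = +1.
v=7: a=7^-2·(≡4), b=7^0·(≡4) mod 7; (4|7)=+1, (4|7)=+1; (−1)^{-2·0·3}·(+1)^0·(+1)^-2 = +1.
v=31: a=31^-2·(≡14), b=31^-2·(≡30) mod 31; (14|31)=+1, (30|31)=-1; (−1)^{-2·-2·15}·(+1)^-2·(-1)^-2 = +1.
v=19: a=19^0·(≡3), b=19^1·(≡3) mod 19; (3|19)=-1, (3|19)=-1; (−1)^{0·1·9}·(-1)^1·(-1)^0 = -1.
v=17: a=17^0·(≡2), b=17^2·(≡15) mod 17; (2|17)=+1, (15|17)=+1; (−1)^{0·2·8}·(+1)^2·(+1)^0 = +1.
Ram(715, -9061195) = {5, 13, 19, 29}; no ℚ_5-point on the conic.

[5, 13, 19, 29]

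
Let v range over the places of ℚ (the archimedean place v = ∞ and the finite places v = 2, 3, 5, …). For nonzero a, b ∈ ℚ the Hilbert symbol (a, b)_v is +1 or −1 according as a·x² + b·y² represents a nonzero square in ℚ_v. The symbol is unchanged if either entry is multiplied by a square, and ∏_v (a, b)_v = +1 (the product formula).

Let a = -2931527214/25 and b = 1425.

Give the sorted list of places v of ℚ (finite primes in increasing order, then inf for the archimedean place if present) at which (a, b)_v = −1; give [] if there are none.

(a, b) ≡ (-2046, 57) mod (ℚ^×)²; places V = {2, 3, 5, 7, 11, 19, 31, ∞}.
(a,b)_3: α=5, u≡2; β=1, v≡1 (mod 3); (2|3)=-1, (1|3)=+1; sign (−1)^1·-1^1·+1^5 = +1.
(a,b)_2: α=1, β=0; u≡1, v≡1 (mod 8); ε(u)ε(v)=0·0, αω(v)=1·0, βω(u)=0·0; sum ≡ 0  ⇒  +1.
(a,b)_19: α=2, u≡17; β=1, v≡18 (mod 19); (17|19)=+1, (18|19)=-1; sign (−1)^0·+1^1·-1^2 = +1.
(a,b)_11: α=1, u≡5; β=0, v≡6 (mod 11); (5|11)=+1, (6|11)=-1; sign (−1)^0·+1^0·-1^1 = -1.
(a,b)_31: α=1, u≡3; β=0, v≡30 (mod 31); (3|31)=-1, (30|31)=-1; sign (−1)^0·-1^0·-1^1 = -1.
(a,b)_7: α=2, u≡6; β=0, v≡4 (mod 7); (6|7)=-1, (4|7)=+1; sign (−1)^0·-1^0·+1^2 = +1.
(a,b)_5: α=-2, u≡1; β=2, v≡2 (mod 5); (1|5)=+1, (2|5)=-1; sign (−1)^0·+1^2·-1^-2 = +1.
(a,b)_∞: sgn(-2046)=−, sgn(57)=+, so +1.
(-2046, 57 / ℚ) ramifies at {11, 31}: a division algebra.

[11, 31]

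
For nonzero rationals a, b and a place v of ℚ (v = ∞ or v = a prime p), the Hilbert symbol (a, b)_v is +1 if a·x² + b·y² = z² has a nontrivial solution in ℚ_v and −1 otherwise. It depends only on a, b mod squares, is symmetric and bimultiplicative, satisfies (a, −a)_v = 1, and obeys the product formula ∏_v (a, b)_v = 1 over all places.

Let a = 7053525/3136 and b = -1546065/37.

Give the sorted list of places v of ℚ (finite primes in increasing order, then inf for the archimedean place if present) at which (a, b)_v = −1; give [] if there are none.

Mod squares: a ≡ 31349, b ≡ -6356045. Check v ∈ {∞, 2, 3, 5, 7, 17, 23, 29, 37, 43, 47}.
v=47: a=47^1·(≡25), b=47^1·(≡23) mod 47; (25|47)=+1, (23|47)=-1; (−1)^{1·1·23}·(+1)^1·(-1)^1 = +1.
v=∞: 31349 > 0 and -6356045 < 0  ⇒  (a,b)_∞ = +1.
v=2: v_2(a)=-6, v_2(b)=0; units ≡ 5, 3 (mod 8); ε·ε+αω+βω = 0·1+-6·1+0·1 ≡ 0  ⇒  (a,b)_2 = +1.
v=23: a=23^1·(≡2), b=23^0·(≡21) mod 23; (2|23)=+1, (21|23)=-1; (−1)^{1·0·11}·(+1)^0·(-1)^1 = -1.
v=29: a=29^1·(≡15), b=29^0·(≡16) mod 29; (15|29)=-1, (16|29)=+1; (−1)^{1·0·14}·(-1)^0·(+1)^1 = +1.
v=3: a=3^2·(≡2), b=3^2·(≡1) mod 3; (2|3)=-1, (1|3)=+1; (−1)^{2·2·1}·(-1)^2·(+1)^2 = +1.
v=5: a=5^2·(≡1), b=5^1·(≡1) mod 5; (1|5)=+1, (1|5)=+1; (−1)^{2·1·2}·(+1)^1·(+1)^2 = +1.
v=37: a=37^0·(≡9), b=37^-1·(≡17) mod 37; (9|37)=+1, (17|37)=-1; (−1)^{0·-1·18}·(+1)^-1·(-1)^0 = +1.
v=17: a=17^0·(≡9), b=17^1·(≡13) mod 17; (9|17)=+1, (13|17)=+1; (−1)^{0·1·8}·(+1)^1·(+1)^0 = +1.
v=43: a=43^0·(≡22), b=43^1·(≡37) mod 43; (22|43)=-1, (37|43)=-1; (−1)^{0·1·21}·(-1)^1·(-1)^0 = -1.
v=7: a=7^-2·(≡3), b=7^0·(≡2) mod 7; (3|7)=-1, (2|7)=+1; (−1)^{-2·0·3}·(-1)^0·(+1)^-2 = +1.
|Ram(31349, -6356045)| = 2, even; anisotropic at {23, 43}.

[23, 43]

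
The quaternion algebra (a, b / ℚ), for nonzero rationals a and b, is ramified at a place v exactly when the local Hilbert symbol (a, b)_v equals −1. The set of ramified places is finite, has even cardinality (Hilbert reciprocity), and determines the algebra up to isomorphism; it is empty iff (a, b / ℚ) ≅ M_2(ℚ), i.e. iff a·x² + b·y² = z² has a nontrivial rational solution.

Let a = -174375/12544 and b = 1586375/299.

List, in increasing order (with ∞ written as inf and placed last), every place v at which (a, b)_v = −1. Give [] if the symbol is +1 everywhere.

[13, 23, 31, 37]

(a, b) ≡ (-31, 387205) mod (ℚ^×)²; places V = {2, 3, 5, 7, 13, 23, 31, 37, ∞}.
(a,b)_37: α=0, u≡6; β=1, v≡22 (mod 37); (6|37)=-1, (22|37)=-1; sign (−1)^0·-1^1·-1^0 = -1.
(a,b)_∞: sgn(-31)=−, sgn(387205)=+, so +1.
(a,b)_13: α=0, u≡6; β=-1, v≡5 (mod 13); (6|13)=-1, (5|13)=-1; sign (−1)^0·-1^-1·-1^0 = -1.
(a,b)_5: α=4, u≡4; β=3, v≡4 (mod 5); (4|5)=+1, (4|5)=+1; sign (−1)^0·+1^3·+1^4 = +1.
(a,b)_23: α=0, u≡14; β=-1, v≡5 (mod 23); (14|23)=-1, (5|23)=-1; sign (−1)^0·-1^-1·-1^0 = -1.
(a,b)_7: α=-2, u≡4; β=3, v≡1 (mod 7); (4|7)=+1, (1|7)=+1; sign (−1)^0·+1^3·+1^-2 = +1.
(a,b)_3: α=2, u≡2; β=0, v≡1 (mod 3); (2|3)=-1, (1|3)=+1; sign (−1)^0·-1^0·+1^2 = +1.
(a,b)_31: α=1, u≡21; β=0, v≡13 (mod 31); (21|31)=-1, (13|31)=-1; sign (−1)^0·-1^0·-1^1 = -1.
(a,b)_2: α=-8, β=0; u≡1, v≡5 (mod 8); ε(u)ε(v)=0·0, αω(v)=-8·1, βω(u)=0·0; sum ≡ 0  ⇒  +1.
(-31, 387205 / ℚ) ramifies at {13, 23, 31, 37}: a division algebra.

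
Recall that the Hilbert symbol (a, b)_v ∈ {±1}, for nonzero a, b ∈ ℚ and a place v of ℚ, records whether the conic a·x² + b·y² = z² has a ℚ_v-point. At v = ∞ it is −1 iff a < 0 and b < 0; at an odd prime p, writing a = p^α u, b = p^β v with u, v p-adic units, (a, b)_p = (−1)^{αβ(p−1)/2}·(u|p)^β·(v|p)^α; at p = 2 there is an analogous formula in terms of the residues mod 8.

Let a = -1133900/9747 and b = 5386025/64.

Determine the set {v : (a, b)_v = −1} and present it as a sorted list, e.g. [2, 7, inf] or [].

[3, 17, 19, 23]

(a, b) ≡ (-34017, 215441) mod (ℚ^×)²; places V = {2, 3, 5, 17, 19, 23, 29, ∞}.
(a,b)_29: α=1, u≡7; β=1, v≡16 (mod 29); (7|29)=+1, (16|29)=+1; sign (−1)^0·+1^1·+1^1 = +1.
(a,b)_∞: sgn(-34017)=−, sgn(215441)=+, so +1.
(a,b)_3: α=-3, u≡1; β=0, v≡2 (mod 3); (1|3)=+1, (2|3)=-1; sign (−1)^0·+1^0·-1^-3 = -1.
(a,b)_17: α=1, u≡7; β=1, v≡1 (mod 17); (7|17)=-1, (1|17)=+1; sign (−1)^0·-1^1·+1^1 = -1.
(a,b)_23: α=1, u≡16; β=1, v≡16 (mod 23); (16|23)=+1, (16|23)=+1; sign (−1)^1·+1^1·+1^1 = -1.
(a,b)_19: α=-2, u≡12; β=1, v≡2 (mod 19); (12|19)=-1, (2|19)=-1; sign (−1)^0·-1^1·-1^-2 = -1.
(a,b)_2: α=2, β=-6; u≡7, v≡1 (mod 8); ε(u)ε(v)=1·0, αω(v)=2·0, βω(u)=-6·0; sum ≡ 0  ⇒  +1.
(a,b)_5: α=2, u≡2; β=2, v≡4 (mod 5); (2|5)=-1, (4|5)=+1; sign (−1)^0·-1^2·+1^2 = +1.
(-34017, 215441 / ℚ) ramifies at {3, 17, 19, 23}: a division algebra.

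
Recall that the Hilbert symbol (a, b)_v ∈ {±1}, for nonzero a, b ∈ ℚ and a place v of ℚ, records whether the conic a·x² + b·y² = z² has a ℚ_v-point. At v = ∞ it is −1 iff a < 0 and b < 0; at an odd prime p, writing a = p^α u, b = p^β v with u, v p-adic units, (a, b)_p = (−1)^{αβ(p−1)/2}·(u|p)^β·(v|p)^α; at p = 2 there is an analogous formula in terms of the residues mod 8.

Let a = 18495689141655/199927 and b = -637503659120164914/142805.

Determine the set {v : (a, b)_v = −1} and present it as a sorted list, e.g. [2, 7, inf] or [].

[5, 17, 29, 37]

(a, b) ≡ (12130265, -10730) mod (ℚ^×)²; places V = {2, 3, 5, 7, 11, 13, 17, 19, 29, 37, ∞}.
(a,b)_3: α=6, u≡2; β=4, v≡1 (mod 3); (2|3)=-1, (1|3)=+1; sign (−1)^0·-1^4·+1^6 = +1.
(a,b)_11: α=4, u≡4; β=4, v≡2 (mod 11); (4|11)=+1, (2|11)=-1; sign (−1)^0·+1^4·-1^4 = +1.
(a,b)_29: α=1, u≡21; β=1, v≡7 (mod 29); (21|29)=-1, (7|29)=+1; sign (−1)^0·-1^1·+1^1 = -1.
(a,b)_2: α=0, β=1; u≡1, v≡3 (mod 8); ε(u)ε(v)=0·1, αω(v)=0·1, βω(u)=1·0; sum ≡ 0  ⇒  +1.
(a,b)_17: α=1, u≡16; β=2, v≡11 (mod 17); (16|17)=+1, (11|17)=-1; sign (−1)^0·+1^2·-1^1 = -1.
(a,b)_7: α=-1, u≡5; β=4, v≡4 (mod 7); (5|7)=-1, (4|7)=+1; sign (−1)^0·-1^4·+1^-1 = +1.
(a,b)_13: α=-4, u≡9; β=-4, v≡8 (mod 13); (9|13)=+1, (8|13)=-1; sign (−1)^0·+1^-4·-1^-4 = +1.
(a,b)_37: α=1, u≡28; β=1, v≡15 (mod 37); (28|37)=+1, (15|37)=-1; sign (−1)^0·+1^1·-1^1 = -1.
(a,b)_5: α=1, u≡3; β=-1, v≡1 (mod 5); (3|5)=-1, (1|5)=+1; sign (−1)^0·-1^-1·+1^1 = -1.
(a,b)_∞: sgn(12130265)=+, sgn(-10730)=−, so +1.
(a,b)_19: α=1, u≡9; β=2, v≡1 (mod 19); (9|19)=+1, (1|19)=+1; sign (−1)^0·+1^2·+1^1 = +1.
|Ram(12130265, -10730)| = 4, even; anisotropic at {5, 17, 29, 37}.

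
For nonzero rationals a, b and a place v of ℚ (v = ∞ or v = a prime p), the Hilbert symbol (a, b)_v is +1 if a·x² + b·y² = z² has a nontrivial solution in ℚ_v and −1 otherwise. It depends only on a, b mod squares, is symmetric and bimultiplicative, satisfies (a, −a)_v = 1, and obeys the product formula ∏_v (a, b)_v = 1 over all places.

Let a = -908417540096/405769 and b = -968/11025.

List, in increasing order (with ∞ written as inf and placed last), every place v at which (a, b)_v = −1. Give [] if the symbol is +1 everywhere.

(a, b) ≡ (-1832906, -2) mod (ℚ^×)²; places V = {2, 3, 5, 7, 11, 13, 17, 31, 37, 47, ∞}.
(a,b)_3: α=0, u≡1; β=-2, v≡1 (mod 3); (1|3)=+1, (1|3)=+1; sign (−1)^0·+1^-2·+1^0 = +1.
(a,b)_17: α=1, u≡15; β=0, v≡2 (mod 17); (15|17)=+1, (2|17)=+1; sign (−1)^0·+1^0·+1^1 = +1.
(a,b)_∞: sgn(-1832906)=−, sgn(-2)=−, so -1.
(a,b)_31: α=1, u≡17; β=0, v≡26 (mod 31); (17|31)=-1, (26|31)=-1; sign (−1)^0·-1^0·-1^1 = -1.
(a,b)_5: α=0, u≡1; β=-2, v≡2 (mod 5); (1|5)=+1, (2|5)=-1; sign (−1)^0·+1^-2·-1^0 = +1.
(a,b)_2: α=13, β=3; u≡3, v≡7 (mod 8); ε(u)ε(v)=1·1, αω(v)=13·0, βω(u)=3·1; sum ≡ 0  ⇒  +1.
(a,b)_7: α=-4, u≡4; β=-2, v≡5 (mod 7); (4|7)=+1, (5|7)=-1; sign (−1)^0·+1^-2·-1^-4 = +1.
(a,b)_37: α=1, u≡18; β=0, v≡6 (mod 37); (18|37)=-1, (6|37)=-1; sign (−1)^0·-1^0·-1^1 = -1.
(a,b)_47: α=1, u≡32; β=0, v≡39 (mod 47); (32|47)=+1, (39|47)=-1; sign (−1)^0·+1^0·-1^1 = -1.
(a,b)_13: α=-2, u≡10; β=0, v≡7 (mod 13); (10|13)=+1, (7|13)=-1; sign (−1)^0·+1^0·-1^-2 = +1.
(a,b)_11: α=2, u≡8; β=2, v≡1 (mod 11); (8|11)=-1, (1|11)=+1; sign (−1)^0·-1^2·+1^2 = +1.
|Ram(-1832906, -2)| = 4, even; anisotropic at {31, 37, 47, ∞}.

[31, 37, 47, inf]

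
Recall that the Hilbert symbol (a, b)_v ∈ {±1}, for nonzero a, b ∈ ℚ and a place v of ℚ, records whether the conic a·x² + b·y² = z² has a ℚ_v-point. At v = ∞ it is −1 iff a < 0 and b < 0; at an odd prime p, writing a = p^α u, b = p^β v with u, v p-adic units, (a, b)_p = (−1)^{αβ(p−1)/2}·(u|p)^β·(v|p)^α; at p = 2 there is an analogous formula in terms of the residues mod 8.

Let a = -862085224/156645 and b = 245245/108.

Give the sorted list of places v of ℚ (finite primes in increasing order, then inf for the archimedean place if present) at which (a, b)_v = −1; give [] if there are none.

Mod squares: a ≡ -770, b ≡ 15015. Check v ∈ {∞, 2, 3, 5, 7, 11, 13, 59}.
v=59: a=59^-2·(≡42), b=59^0·(≡49) mod 59; (42|59)=-1, (49|59)=+1; (−1)^{-2·0·29}·(-1)^0·(+1)^-2 = +1.
v=11: a=11^1·(≡6), b=11^1·(≡1) mod 11; (6|11)=-1, (1|11)=+1; (−1)^{1·1·5}·(-1)^1·(+1)^1 = +1.
v=2: v_2(a)=3, v_2(b)=-2; units ≡ 7, 7 (mod 8); ε·ε+αω+βω = 1·1+3·0+-2·0 ≡ 1  ⇒  (a,b)_2 = -1.
v=7: a=7^3·(≡4), b=7^3·(≡5) mod 7; (4|7)=+1, (5|7)=-1; (−1)^{3·3·3}·(+1)^3·(-1)^3 = +1.
v=3: a=3^-2·(≡1), b=3^-3·(≡1) mod 3; (1|3)=+1, (1|3)=+1; (−1)^{-2·-3·1}·(+1)^-3·(+1)^-2 = +1.
v=5: a=5^-1·(≡4), b=5^1·(≡3) mod 5; (4|5)=+1, (3|5)=-1; (−1)^{-1·1·2}·(+1)^1·(-1)^-1 = -1.
v=∞: -770 < 0 and 15015 > 0  ⇒  (a,b)_∞ = +1.
v=13: a=13^4·(≡10), b=13^1·(≡7) mod 13; (10|13)=+1, (7|13)=-1; (−1)^{4·1·6}·(+1)^1·(-1)^4 = +1.
(-770, 15015 / ℚ) ramifies at {2, 5}: a division algebra.

[2, 5]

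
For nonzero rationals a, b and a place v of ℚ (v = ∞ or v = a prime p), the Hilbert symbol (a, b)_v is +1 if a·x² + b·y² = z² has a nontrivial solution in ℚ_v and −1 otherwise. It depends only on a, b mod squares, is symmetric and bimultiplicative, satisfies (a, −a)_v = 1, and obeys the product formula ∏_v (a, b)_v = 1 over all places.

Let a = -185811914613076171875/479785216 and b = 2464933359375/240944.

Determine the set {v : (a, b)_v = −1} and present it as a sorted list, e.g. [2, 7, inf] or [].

[3, 11]

Mod squares: a ≡ -91, b ≡ 165. Check v ∈ {∞, 2, 3, 5, 7, 11, 13, 23, 37, 47}.
v=∞: -91 < 0 and 165 > 0  ⇒  (a,b)_∞ = +1.
v=37: a=37^-4·(≡31), b=37^-2·(≡22) mod 37; (31|37)=-1, (22|37)=-1; (−1)^{-4·-2·18}·(-1)^-2·(-1)^-4 = +1.
v=47: a=47^4·(≡6), b=47^2·(≡21) mod 47; (6|47)=+1, (21|47)=+1; (−1)^{4·2·23}·(+1)^2·(+1)^4 = +1.
v=2: v_2(a)=-8, v_2(b)=-4; units ≡ 5, 5 (mod 8); ε·ε+αω+βω = 0·0+-8·1+-4·1 ≡ 0  ⇒  (a,b)_2 = +1.
v=23: a=23^2·(≡6), b=23^2·(≡6) mod 23; (6|23)=+1, (6|23)=+1; (−1)^{2·2·11}·(+1)^2·(+1)^2 = +1.
v=13: a=13^1·(≡7), b=13^0·(≡3) mod 13; (7|13)=-1, (3|13)=+1; (−1)^{1·0·6}·(-1)^0·(+1)^1 = +1.
v=5: a=5^10·(≡1), b=5^7·(≡3) mod 5; (1|5)=+1, (3|5)=-1; (−1)^{10·7·2}·(+1)^7·(-1)^10 = +1.
v=3: a=3^4·(≡2), b=3^3·(≡1) mod 3; (2|3)=-1, (1|3)=+1; (−1)^{4·3·1}·(-1)^3·(+1)^4 = -1.
v=7: a=7^1·(≡1), b=7^0·(≡1) mod 7; (1|7)=+1, (1|7)=+1; (−1)^{1·0·3}·(+1)^0·(+1)^1 = +1.
v=11: a=11^0·(≡2), b=11^-1·(≡1) mod 11; (2|11)=-1, (1|11)=+1; (−1)^{0·-1·5}·(-1)^-1·(+1)^0 = -1.
(-91, 165 / ℚ) ramifies at {3, 11}: a division algebra.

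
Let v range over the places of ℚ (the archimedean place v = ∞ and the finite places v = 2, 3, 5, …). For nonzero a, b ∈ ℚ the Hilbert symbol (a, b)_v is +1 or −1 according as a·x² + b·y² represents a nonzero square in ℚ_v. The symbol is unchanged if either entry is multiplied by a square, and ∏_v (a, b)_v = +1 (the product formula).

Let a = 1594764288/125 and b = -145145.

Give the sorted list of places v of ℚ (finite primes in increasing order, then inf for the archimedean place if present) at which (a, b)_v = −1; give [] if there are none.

[2, 5, 11, 29]

(a, b) ≡ (96135, -145145) mod (ℚ^×)²; places V = {2, 3, 5, 7, 11, 13, 17, 29, ∞}.
(a,b)_5: α=-3, u≡3; β=1, v≡1 (mod 5); (3|5)=-1, (1|5)=+1; sign (−1)^0·-1^1·+1^-3 = -1.
(a,b)_11: α=0, u≡10; β=1, v≡5 (mod 11); (10|11)=-1, (5|11)=+1; sign (−1)^0·-1^1·+1^0 = -1.
(a,b)_17: α=1, u≡10; β=0, v≡1 (mod 17); (10|17)=-1, (1|17)=+1; sign (−1)^0·-1^0·+1^1 = +1.
(a,b)_3: α=5, u≡2; β=0, v≡1 (mod 3); (2|3)=-1, (1|3)=+1; sign (−1)^0·-1^0·+1^5 = +1.
(a,b)_∞: sgn(96135)=+, sgn(-145145)=−, so +1.
(a,b)_29: α=1, u≡24; β=1, v≡12 (mod 29); (24|29)=+1, (12|29)=-1; sign (−1)^0·+1^1·-1^1 = -1.
(a,b)_2: α=10, β=0; u≡7, v≡7 (mod 8); ε(u)ε(v)=1·1, αω(v)=10·0, βω(u)=0·0; sum ≡ 1  ⇒  -1.
(a,b)_13: α=1, u≡5; β=1, v≡2 (mod 13); (5|13)=-1, (2|13)=-1; sign (−1)^0·-1^1·-1^1 = +1.
(a,b)_7: α=0, u≡2; β=1, v≡6 (mod 7); (2|7)=+1, (6|7)=-1; sign (−1)^0·+1^1·-1^0 = +1.
(96135, -145145 / ℚ) ramifies at {2, 5, 11, 29}: a division algebra.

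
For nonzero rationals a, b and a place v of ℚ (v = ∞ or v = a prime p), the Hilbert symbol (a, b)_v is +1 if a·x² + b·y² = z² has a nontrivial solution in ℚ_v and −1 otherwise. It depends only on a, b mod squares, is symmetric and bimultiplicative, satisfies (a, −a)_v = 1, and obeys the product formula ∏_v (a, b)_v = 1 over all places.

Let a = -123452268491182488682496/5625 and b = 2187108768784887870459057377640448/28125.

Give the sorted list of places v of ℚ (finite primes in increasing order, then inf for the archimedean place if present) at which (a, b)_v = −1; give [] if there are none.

(a, b) ≡ (-3689, 531640235) mod (ℚ^×)²; places V = {2, 3, 5, 7, 17, 19, 31, 37, 41, ∞}.
(a,b)_2: α=24, β=32; u≡7, v≡3 (mod 8); ε(u)ε(v)=1·1, αω(v)=24·1, βω(u)=32·0; sum ≡ 1  ⇒  -1.
(a,b)_7: α=5, u≡6; β=9, v≡6 (mod 7); (6|7)=-1, (6|7)=-1; sign (−1)^1·-1^9·-1^5 = -1.
(a,b)_37: α=2, u≡16; β=3, v≡12 (mod 37); (16|37)=+1, (12|37)=+1; sign (−1)^0·+1^3·+1^2 = +1.
(a,b)_41: α=2, u≡16; β=3, v≡12 (mod 41); (16|41)=+1, (12|41)=-1; sign (−1)^0·+1^3·-1^2 = +1.
(a,b)_19: α=2, u≡7; β=3, v≡10 (mod 19); (7|19)=+1, (10|19)=-1; sign (−1)^0·+1^3·-1^2 = +1.
(a,b)_5: α=-4, u≡1; β=-5, v≡2 (mod 5); (1|5)=+1, (2|5)=-1; sign (−1)^0·+1^-5·-1^-4 = +1.
(a,b)_3: α=-2, u≡1; β=-2, v≡2 (mod 3); (1|3)=+1, (2|3)=-1; sign (−1)^0·+1^-2·-1^-2 = +1.
(a,b)_31: α=1, u≡14; β=1, v≡19 (mod 31); (14|31)=+1, (19|31)=+1; sign (−1)^1·+1^1·+1^1 = -1.
(a,b)_∞: sgn(-3689)=−, sgn(531640235)=+, so +1.
(a,b)_17: α=1, u≡15; β=1, v≡6 (mod 17); (15|17)=+1, (6|17)=-1; sign (−1)^0·+1^1·-1^1 = -1.
Ram(-3689, 531640235) = {2, 7, 17, 31}; no ℚ_2-point on the conic.

[2, 7, 17, 31]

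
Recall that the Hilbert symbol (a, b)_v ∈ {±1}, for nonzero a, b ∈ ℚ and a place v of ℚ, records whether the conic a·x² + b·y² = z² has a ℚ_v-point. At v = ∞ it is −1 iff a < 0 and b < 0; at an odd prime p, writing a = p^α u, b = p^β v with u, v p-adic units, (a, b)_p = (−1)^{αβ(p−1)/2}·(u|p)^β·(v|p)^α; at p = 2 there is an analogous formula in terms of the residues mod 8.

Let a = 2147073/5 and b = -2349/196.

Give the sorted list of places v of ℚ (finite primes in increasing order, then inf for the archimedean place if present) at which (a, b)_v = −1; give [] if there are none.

[23, 37]

Mod squares: a ≡ 12765, b ≡ -29. Check v ∈ {∞, 2, 3, 5, 7, 23, 29, 37}.
v=7: a=7^0·(≡1), b=7^-2·(≡6) mod 7; (1|7)=+1, (6|7)=-1; (−1)^{0·-2·3}·(+1)^-2·(-1)^0 = +1.
v=3: a=3^1·(≡1), b=3^4·(≡1) mod 3; (1|3)=+1, (1|3)=+1; (−1)^{1·4·1}·(+1)^4·(+1)^1 = +1.
v=23: a=23^1·(≡8), b=23^0·(≡17) mod 23; (8|23)=+1, (17|23)=-1; (−1)^{1·0·11}·(+1)^0·(-1)^1 = -1.
v=2: v_2(a)=0, v_2(b)=-2; units ≡ 5, 3 (mod 8); ε·ε+αω+βω = 0·1+0·1+-2·1 ≡ 0  ⇒  (a,b)_2 = +1.
v=5: a=5^-1·(≡3), b=5^0·(≡1) mod 5; (3|5)=-1, (1|5)=+1; (−1)^{-1·0·2}·(-1)^0·(+1)^-1 = +1.
v=∞: 12765 > 0 and -29 < 0  ⇒  (a,b)_∞ = +1.
v=29: a=29^2·(≡6), b=29^1·(≡24) mod 29; (6|29)=+1, (24|29)=+1; (−1)^{2·1·14}·(+1)^1·(+1)^2 = +1.
v=37: a=37^1·(≡10), b=37^0·(≡32) mod 37; (10|37)=+1, (32|37)=-1; (−1)^{1·0·18}·(+1)^0·(-1)^1 = -1.
(12765, -29 / ℚ) ramifies at {23, 37}: a division algebra.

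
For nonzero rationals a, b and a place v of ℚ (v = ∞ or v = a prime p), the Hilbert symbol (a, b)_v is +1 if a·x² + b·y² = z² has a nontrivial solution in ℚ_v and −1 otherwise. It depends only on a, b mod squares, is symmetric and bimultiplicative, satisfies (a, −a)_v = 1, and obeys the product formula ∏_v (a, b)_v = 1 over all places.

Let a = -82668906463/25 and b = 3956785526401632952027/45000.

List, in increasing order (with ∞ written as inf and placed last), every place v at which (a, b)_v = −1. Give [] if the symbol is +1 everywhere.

[19, 23]

(a, b) ≡ (-4807, 8294) mod (ℚ^×)²; places V = {2, 3, 5, 7, 11, 13, 19, 23, 29, ∞}.
(a,b)_7: α=0, u≡1; β=4, v≡6 (mod 7); (1|7)=+1, (6|7)=-1; sign (−1)^0·+1^4·-1^0 = +1.
(a,b)_13: α=2, u≡9; β=3, v≡4 (mod 13); (9|13)=+1, (4|13)=+1; sign (−1)^0·+1^3·+1^2 = +1.
(a,b)_11: α=3, u≡9; β=5, v≡8 (mod 11); (9|11)=+1, (8|11)=-1; sign (−1)^1·+1^5·-1^3 = +1.
(a,b)_∞: sgn(-4807)=−, sgn(8294)=+, so +1.
(a,b)_5: α=-2, u≡2; β=-4, v≡1 (mod 5); (2|5)=-1, (1|5)=+1; sign (−1)^0·-1^-4·+1^-2 = +1.
(a,b)_3: α=0, u≡2; β=-2, v≡2 (mod 3); (2|3)=-1, (2|3)=-1; sign (−1)^0·-1^-2·-1^0 = +1.
(a,b)_19: α=1, u≡13; β=2, v≡14 (mod 19); (13|19)=-1, (14|19)=-1; sign (−1)^0·-1^2·-1^1 = -1.
(a,b)_29: α=2, u≡22; β=3, v≡25 (mod 29); (22|29)=+1, (25|29)=+1; sign (−1)^0·+1^3·+1^2 = +1.
(a,b)_23: α=1, u≡20; β=2, v≡17 (mod 23); (20|23)=-1, (17|23)=-1; sign (−1)^0·-1^2·-1^1 = -1.
(a,b)_2: α=0, β=-3; u≡1, v≡3 (mod 8); ε(u)ε(v)=0·1, αω(v)=0·1, βω(u)=-3·0; sum ≡ 0  ⇒  +1.
(-4807, 8294 / ℚ) ramifies at {19, 23}: a division algebra.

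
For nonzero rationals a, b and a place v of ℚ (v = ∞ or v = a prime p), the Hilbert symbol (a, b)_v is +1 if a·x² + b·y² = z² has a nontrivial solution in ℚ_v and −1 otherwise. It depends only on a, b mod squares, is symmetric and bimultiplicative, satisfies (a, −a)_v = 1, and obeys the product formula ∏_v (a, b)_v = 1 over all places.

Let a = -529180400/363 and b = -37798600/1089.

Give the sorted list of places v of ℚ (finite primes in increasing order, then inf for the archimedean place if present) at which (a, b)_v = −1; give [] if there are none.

[3, 7, 19, inf]

(a, b) ≡ (-1653, -7714) mod (ℚ^×)²; places V = {2, 3, 5, 7, 11, 19, 29, ∞}.
(a,b)_∞: sgn(-1653)=−, sgn(-7714)=−, so -1.
(a,b)_3: α=-1, u≡1; β=-2, v≡2 (mod 3); (1|3)=+1, (2|3)=-1; sign (−1)^0·+1^-2·-1^-1 = -1.
(a,b)_5: α=2, u≡3; β=2, v≡4 (mod 5); (3|5)=-1, (4|5)=+1; sign (−1)^0·-1^2·+1^2 = +1.
(a,b)_7: α=4, u≡5; β=3, v≡2 (mod 7); (5|7)=-1, (2|7)=+1; sign (−1)^0·-1^3·+1^4 = -1.
(a,b)_11: α=-2, u≡7; β=-2, v≡2 (mod 11); (7|11)=-1, (2|11)=-1; sign (−1)^0·-1^-2·-1^-2 = +1.
(a,b)_29: α=1, u≡24; β=1, v≡13 (mod 29); (24|29)=+1, (13|29)=+1; sign (−1)^0·+1^1·+1^1 = +1.
(a,b)_2: α=4, β=3; u≡3, v≡7 (mod 8); ε(u)ε(v)=1·1, αω(v)=4·0, βω(u)=3·1; sum ≡ 0  ⇒  +1.
(a,b)_19: α=1, u≡3; β=1, v≡15 (mod 19); (3|19)=-1, (15|19)=-1; sign (−1)^1·-1^1·-1^1 = -1.
(-1653, -7714 / ℚ) ramifies at {3, 7, 19, ∞}: a division algebra.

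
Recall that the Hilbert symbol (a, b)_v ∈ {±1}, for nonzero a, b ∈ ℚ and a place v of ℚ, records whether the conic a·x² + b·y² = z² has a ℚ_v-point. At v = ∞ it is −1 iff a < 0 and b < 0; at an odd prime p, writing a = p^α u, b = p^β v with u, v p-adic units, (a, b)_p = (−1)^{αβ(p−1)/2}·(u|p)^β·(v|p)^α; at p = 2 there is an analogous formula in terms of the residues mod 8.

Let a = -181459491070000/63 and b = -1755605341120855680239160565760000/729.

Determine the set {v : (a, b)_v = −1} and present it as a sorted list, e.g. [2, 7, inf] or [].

(a, b) ≡ (-351860509, -130169) mod (ℚ^×)²; places V = {2, 3, 5, 7, 11, 13, 17, 19, 23, 29, 31, ∞}.
(a,b)_2: α=4, β=16; u≡3, v≡7 (mod 8); ε(u)ε(v)=1·1, αω(v)=4·0, βω(u)=16·1; sum ≡ 1  ⇒  -1.
(a,b)_29: α=1, u≡26; β=2, v≡12 (mod 29); (26|29)=-1, (12|29)=-1; sign (−1)^0·-1^2·-1^1 = -1.
(a,b)_∞: sgn(-351860509)=−, sgn(-130169)=−, so -1.
(a,b)_7: α=-1, u≡2; β=0, v≡5 (mod 7); (2|7)=+1, (5|7)=-1; sign (−1)^0·+1^0·-1^-1 = -1.
(a,b)_11: α=1, u≡2; β=2, v≡9 (mod 11); (2|11)=-1, (9|11)=+1; sign (−1)^0·-1^2·+1^1 = +1.
(a,b)_5: α=4, u≡1; β=4, v≡1 (mod 5); (1|5)=+1, (1|5)=+1; sign (−1)^0·+1^4·+1^4 = +1.
(a,b)_23: α=1, u≡18; β=2, v≡17 (mod 23); (18|23)=+1, (17|23)=-1; sign (−1)^0·+1^2·-1^1 = -1.
(a,b)_17: α=1, u≡10; β=3, v≡14 (mod 17); (10|17)=-1, (14|17)=-1; sign (−1)^0·-1^3·-1^1 = +1.
(a,b)_31: α=1, u≡16; β=3, v≡26 (mod 31); (16|31)=+1, (26|31)=-1; sign (−1)^1·+1^3·-1^1 = +1.
(a,b)_19: α=2, u≡5; β=5, v≡2 (mod 19); (5|19)=+1, (2|19)=-1; sign (−1)^0·+1^5·-1^2 = +1.
(a,b)_13: α=1, u≡5; β=3, v≡4 (mod 13); (5|13)=-1, (4|13)=+1; sign (−1)^0·-1^3·+1^1 = -1.
(a,b)_3: α=-2, u≡2; β=-6, v≡1 (mod 3); (2|3)=-1, (1|3)=+1; sign (−1)^0·-1^-6·+1^-2 = +1.
Ram(-351860509, -130169) = {2, 7, 13, 23, 29, ∞}; no ℚ_2-point on the conic.

[2, 7, 13, 23, 29, inf]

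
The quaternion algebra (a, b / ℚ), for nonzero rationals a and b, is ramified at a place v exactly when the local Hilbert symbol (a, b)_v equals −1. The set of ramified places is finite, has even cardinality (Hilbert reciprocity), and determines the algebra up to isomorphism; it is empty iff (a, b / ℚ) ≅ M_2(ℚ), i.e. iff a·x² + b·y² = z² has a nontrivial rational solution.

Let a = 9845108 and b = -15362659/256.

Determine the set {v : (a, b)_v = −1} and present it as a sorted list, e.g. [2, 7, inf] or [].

Mod squares: a ≡ 2461277, b ≡ -9139. Check v ∈ {∞, 2, 7, 13, 17, 19, 37, 41, 43}.
v=13: a=13^1·(≡1), b=13^1·(≡1) mod 13; (1|13)=+1, (1|13)=+1; (−1)^{1·1·6}·(+1)^1·(+1)^1 = +1.
v=7: a=7^1·(≡4), b=7^0·(≡6) mod 7; (4|7)=+1, (6|7)=-1; (−1)^{1·0·3}·(+1)^0·(-1)^1 = -1.
v=37: a=37^1·(≡17), b=37^1·(≡10) mod 37; (17|37)=-1, (10|37)=+1; (−1)^{1·1·18}·(-1)^1·(+1)^1 = -1.
v=43: a=43^1·(≡24), b=43^0·(≡3) mod 43; (24|43)=+1, (3|43)=-1; (−1)^{1·0·21}·(+1)^0·(-1)^1 = -1.
v=19: a=19^0·(≡11), b=19^1·(≡13) mod 19; (11|19)=+1, (13|19)=-1; (−1)^{0·1·9}·(+1)^1·(-1)^0 = +1.
v=∞: 2461277 > 0 and -9139 < 0  ⇒  (a,b)_∞ = +1.
v=41: a=41^0·(≡24), b=41^2·(≡25) mod 41; (24|41)=-1, (25|41)=+1; (−1)^{0·2·20}·(-1)^2·(+1)^0 = +1.
v=17: a=17^1·(≡2), b=17^0·(≡3) mod 17; (2|17)=+1, (3|17)=-1; (−1)^{1·0·8}·(+1)^0·(-1)^1 = -1.
v=2: v_2(a)=2, v_2(b)=-8; units ≡ 5, 5 (mod 8); ε·ε+αω+βω = 0·0+2·1+-8·1 ≡ 0  ⇒  (a,b)_2 = +1.
(2461277, -9139 / ℚ) ramifies at {7, 17, 37, 43}: a division algebra.

[7, 17, 37, 43]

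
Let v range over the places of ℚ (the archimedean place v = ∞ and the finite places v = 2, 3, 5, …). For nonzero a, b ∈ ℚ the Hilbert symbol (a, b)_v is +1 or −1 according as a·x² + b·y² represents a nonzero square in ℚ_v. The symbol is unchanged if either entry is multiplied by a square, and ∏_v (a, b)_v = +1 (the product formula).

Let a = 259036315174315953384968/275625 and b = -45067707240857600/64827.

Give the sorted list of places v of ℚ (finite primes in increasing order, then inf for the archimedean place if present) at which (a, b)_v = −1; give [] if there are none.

[3, 23, 29, 31]

(a, b) ≡ (18722, -2697) mod (ℚ^×)²; places V = {2, 3, 5, 7, 11, 13, 17, 23, 29, 31, 37, ∞}.
(a,b)_∞: sgn(18722)=+, sgn(-2697)=−, so +1.
(a,b)_3: α=-2, u≡2; β=-3, v≡1 (mod 3); (2|3)=-1, (1|3)=+1; sign (−1)^0·-1^-3·+1^-2 = -1.
(a,b)_31: α=2, u≡27; β=1, v≡15 (mod 31); (27|31)=-1, (15|31)=-1; sign (−1)^0·-1^1·-1^2 = -1.
(a,b)_7: α=-2, u≡1; β=-4, v≡5 (mod 7); (1|7)=+1, (5|7)=-1; sign (−1)^0·+1^-4·-1^-2 = +1.
(a,b)_23: α=3, u≡2; β=2, v≡22 (mod 23); (2|23)=+1, (22|23)=-1; sign (−1)^0·+1^2·-1^3 = -1.
(a,b)_2: α=3, β=14; u≡1, v≡7 (mod 8); ε(u)ε(v)=0·1, αω(v)=3·0, βω(u)=14·0; sum ≡ 0  ⇒  +1.
(a,b)_11: α=3, u≡6; β=0, v≡5 (mod 11); (6|11)=-1, (5|11)=+1; sign (−1)^0·-1^0·+1^3 = +1.
(a,b)_17: α=2, u≡11; β=0, v≡5 (mod 17); (11|17)=-1, (5|17)=-1; sign (−1)^0·-1^0·-1^2 = +1.
(a,b)_37: α=3, u≡3; β=2, v≡3 (mod 37); (3|37)=+1, (3|37)=+1; sign (−1)^0·+1^2·+1^3 = +1.
(a,b)_5: α=-4, u≡3; β=2, v≡3 (mod 5); (3|5)=-1, (3|5)=-1; sign (−1)^0·-1^2·-1^-4 = +1.
(a,b)_29: α=2, u≡17; β=1, v≡24 (mod 29); (17|29)=-1, (24|29)=+1; sign (−1)^0·-1^1·+1^2 = -1.
(a,b)_13: α=2, u≡8; β=2, v≡6 (mod 13); (8|13)=-1, (6|13)=-1; sign (−1)^0·-1^2·-1^2 = +1.
(18722, -2697 / ℚ) ramifies at {3, 23, 29, 31}: a division algebra.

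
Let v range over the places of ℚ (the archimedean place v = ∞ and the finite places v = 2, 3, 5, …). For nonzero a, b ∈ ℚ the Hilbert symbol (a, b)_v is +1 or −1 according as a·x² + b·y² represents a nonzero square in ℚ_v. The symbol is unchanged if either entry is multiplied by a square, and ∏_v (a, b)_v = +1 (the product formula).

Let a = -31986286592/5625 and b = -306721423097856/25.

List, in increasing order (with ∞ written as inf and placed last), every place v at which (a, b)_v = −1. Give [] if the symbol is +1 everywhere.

Mod squares: a ≡ -2, b ≡ -494. Check v ∈ {∞, 2, 3, 5, 13, 19}.
v=13: a=13^2·(≡8), b=13^1·(≡12) mod 13; (8|13)=-1, (12|13)=+1; (−1)^{2·1·6}·(-1)^1·(+1)^2 = -1.
v=∞: -2 < 0 and -494 < 0  ⇒  (a,b)_∞ = -1.
v=19: a=19^2·(≡4), b=19^3·(≡12) mod 19; (4|19)=+1, (12|19)=-1; (−1)^{2·3·9}·(+1)^3·(-1)^2 = +1.
v=3: a=3^-2·(≡1), b=3^8·(≡1) mod 3; (1|3)=+1, (1|3)=+1; (−1)^{-2·8·1}·(+1)^8·(+1)^-2 = +1.
v=2: v_2(a)=19, v_2(b)=19; units ≡ 7, 1 (mod 8); ε·ε+αω+βω = 1·0+19·0+19·0 ≡ 0  ⇒  (a,b)_2 = +1.
v=5: a=5^-4·(≡2), b=5^-2·(≡4) mod 5; (2|5)=-1, (4|5)=+1; (−1)^{-4·-2·2}·(-1)^-2·(+1)^-4 = +1.
|Ram(-2, -494)| = 2, even; anisotropic at {13, ∞}.

[13, inf]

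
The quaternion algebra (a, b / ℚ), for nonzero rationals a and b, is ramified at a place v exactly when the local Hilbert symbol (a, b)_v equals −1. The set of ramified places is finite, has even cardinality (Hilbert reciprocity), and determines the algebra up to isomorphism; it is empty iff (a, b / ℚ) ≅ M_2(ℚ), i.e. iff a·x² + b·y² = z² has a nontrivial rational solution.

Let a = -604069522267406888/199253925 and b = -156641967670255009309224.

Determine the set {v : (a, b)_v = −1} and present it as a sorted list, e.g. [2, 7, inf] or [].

Mod squares: a ≡ -10982114, b ≡ -209066. Check v ∈ {∞, 2, 3, 5, 7, 11, 13, 17, 19, 29, 43, 47}.
v=17: a=17^4·(≡6), b=17^5·(≡3) mod 17; (6|17)=-1, (3|17)=-1; (−1)^{4·5·8}·(-1)^5·(-1)^4 = -1.
v=47: a=47^1·(≡35), b=47^2·(≡32) mod 47; (35|47)=-1, (32|47)=+1; (−1)^{1·2·23}·(-1)^2·(+1)^1 = +1.
v=2: v_2(a)=3, v_2(b)=3; units ≡ 7, 3 (mod 8); ε·ε+αω+βω = 1·1+3·1+3·0 ≡ 0  ⇒  (a,b)_2 = +1.
v=29: a=29^-2·(≡26), b=29^0·(≡9) mod 29; (26|29)=-1, (9|29)=+1; (−1)^{-2·0·14}·(-1)^0·(+1)^-2 = +1.
v=19: a=19^3·(≡15), b=19^2·(≡10) mod 19; (15|19)=-1, (10|19)=-1; (−1)^{3·2·9}·(-1)^2·(-1)^3 = -1.
v=5: a=5^-2·(≡1), b=5^0·(≡1) mod 5; (1|5)=+1, (1|5)=+1; (−1)^{-2·0·2}·(+1)^0·(+1)^-2 = +1.
v=3: a=3^-6·(≡1), b=3^2·(≡1) mod 3; (1|3)=+1, (1|3)=+1; (−1)^{-6·2·1}·(+1)^2·(+1)^-6 = +1.
v=43: a=43^1·(≡19), b=43^3·(≡14) mod 43; (19|43)=-1, (14|43)=+1; (−1)^{1·3·21}·(-1)^3·(+1)^1 = +1.
v=∞: -10982114 < 0 and -209066 < 0  ⇒  (a,b)_∞ = -1.
v=7: a=7^2·(≡2), b=7^0·(≡3) mod 7; (2|7)=+1, (3|7)=-1; (−1)^{2·0·3}·(+1)^0·(-1)^2 = +1.
v=13: a=13^-1·(≡12), b=13^3·(≡9) mod 13; (12|13)=+1, (9|13)=+1; (−1)^{-1·3·6}·(+1)^3·(+1)^-1 = +1.
v=11: a=11^3·(≡6), b=11^1·(≡6) mod 11; (6|11)=-1, (6|11)=-1; (−1)^{3·1·5}·(-1)^1·(-1)^3 = -1.
Ram(-10982114, -209066) = {11, 17, 19, ∞}; no ℚ_11-point on the conic.

[11, 17, 19, inf]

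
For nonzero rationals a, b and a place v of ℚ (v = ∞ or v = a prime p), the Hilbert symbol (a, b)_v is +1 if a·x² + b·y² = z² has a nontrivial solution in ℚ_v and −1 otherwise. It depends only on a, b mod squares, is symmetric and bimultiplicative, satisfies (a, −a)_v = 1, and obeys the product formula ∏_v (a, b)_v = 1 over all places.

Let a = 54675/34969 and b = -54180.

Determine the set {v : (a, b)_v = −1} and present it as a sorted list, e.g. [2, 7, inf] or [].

(a, b) ≡ (3, -1505) mod (ℚ^×)²; places V = {2, 3, 5, 7, 11, 17, 43, ∞}.
(a,b)_∞: sgn(3)=+, sgn(-1505)=−, so +1.
(a,b)_5: α=2, u≡3; β=1, v≡4 (mod 5); (3|5)=-1, (4|5)=+1; sign (−1)^0·-1^1·+1^2 = -1.
(a,b)_43: α=0, u≡28; β=1, v≡30 (mod 43); (28|43)=-1, (30|43)=-1; sign (−1)^0·-1^1·-1^0 = -1.
(a,b)_11: α=-2, u≡9; β=0, v≡6 (mod 11); (9|11)=+1, (6|11)=-1; sign (−1)^0·+1^0·-1^-2 = +1.
(a,b)_3: α=7, u≡1; β=2, v≡1 (mod 3); (1|3)=+1, (1|3)=+1; sign (−1)^0·+1^2·+1^7 = +1.
(a,b)_2: α=0, β=2; u≡3, v≡7 (mod 8); ε(u)ε(v)=1·1, αω(v)=0·0, βω(u)=2·1; sum ≡ 1  ⇒  -1.
(a,b)_7: α=0, u≡3; β=1, v≡2 (mod 7); (3|7)=-1, (2|7)=+1; sign (−1)^0·-1^1·+1^0 = -1.
(a,b)_17: α=-2, u≡10; β=0, v≡16 (mod 17); (10|17)=-1, (16|17)=+1; sign (−1)^0·-1^0·+1^-2 = +1.
Ram(3, -1505) = {2, 5, 7, 43}; no ℚ_2-point on the conic.

[2, 5, 7, 43]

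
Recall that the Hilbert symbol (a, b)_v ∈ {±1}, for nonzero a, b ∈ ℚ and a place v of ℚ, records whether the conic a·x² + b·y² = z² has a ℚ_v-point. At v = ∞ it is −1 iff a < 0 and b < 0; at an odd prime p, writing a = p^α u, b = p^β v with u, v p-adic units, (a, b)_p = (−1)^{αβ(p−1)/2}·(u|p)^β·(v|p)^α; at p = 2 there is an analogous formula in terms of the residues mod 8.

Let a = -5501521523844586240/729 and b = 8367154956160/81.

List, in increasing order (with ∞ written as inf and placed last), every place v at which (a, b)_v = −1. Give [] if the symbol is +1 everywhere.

(a, b) ≡ (-198835, 17710) mod (ℚ^×)²; places V = {2, 3, 5, 7, 11, 13, 19, 23, ∞}.
(a,b)_13: α=3, u≡6; β=2, v≡3 (mod 13); (6|13)=-1, (3|13)=+1; sign (−1)^0·-1^2·+1^3 = +1.
(a,b)_∞: sgn(-198835)=−, sgn(17710)=+, so +1.
(a,b)_23: α=1, u≡4; β=1, v≡22 (mod 23); (4|23)=+1, (22|23)=-1; sign (−1)^1·+1^1·-1^1 = +1.
(a,b)_5: α=1, u≡3; β=1, v≡2 (mod 5); (3|5)=-1, (2|5)=-1; sign (−1)^0·-1^1·-1^1 = +1.
(a,b)_7: α=1, u≡2; β=1, v≡6 (mod 7); (2|7)=+1, (6|7)=-1; sign (−1)^1·+1^1·-1^1 = +1.
(a,b)_3: α=-6, u≡2; β=-4, v≡1 (mod 3); (2|3)=-1, (1|3)=+1; sign (−1)^0·-1^-4·+1^-6 = +1.
(a,b)_19: α=3, u≡6; β=2, v≡14 (mod 19); (6|19)=+1, (14|19)=-1; sign (−1)^0·+1^2·-1^3 = -1.
(a,b)_2: α=8, β=7; u≡5, v≡7 (mod 8); ε(u)ε(v)=0·1, αω(v)=8·0, βω(u)=7·1; sum ≡ 1  ⇒  -1.
(a,b)_11: α=6, u≡3; β=3, v≡5 (mod 11); (3|11)=+1, (5|11)=+1; sign (−1)^0·+1^3·+1^6 = +1.
|Ram(-198835, 17710)| = 2, even; anisotropic at {2, 19}.

[2, 19]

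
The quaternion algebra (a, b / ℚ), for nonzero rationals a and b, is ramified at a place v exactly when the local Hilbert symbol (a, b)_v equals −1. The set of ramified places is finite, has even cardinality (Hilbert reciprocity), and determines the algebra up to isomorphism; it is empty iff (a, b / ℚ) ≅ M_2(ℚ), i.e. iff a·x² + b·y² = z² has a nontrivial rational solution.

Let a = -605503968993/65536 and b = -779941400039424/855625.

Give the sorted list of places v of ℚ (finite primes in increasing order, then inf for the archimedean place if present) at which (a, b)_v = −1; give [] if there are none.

[2, 17, 19, inf]

Mod squares: a ≡ -17, b ≡ -2261. Check v ∈ {∞, 2, 3, 5, 7, 11, 17, 19, 23, 37, 43}.
v=11: a=11^2·(≡5), b=11^0·(≡4) mod 11; (5|11)=+1, (4|11)=+1; (−1)^{2·0·5}·(+1)^0·(+1)^2 = +1.
v=23: a=23^0·(≡4), b=23^2·(≡12) mod 23; (4|23)=+1, (12|23)=+1; (−1)^{0·2·11}·(+1)^2·(+1)^0 = +1.
v=7: a=7^2·(≡4), b=7^3·(≡3) mod 7; (4|7)=+1, (3|7)=-1; (−1)^{2·3·3}·(+1)^3·(-1)^2 = +1.
v=17: a=17^1·(≡2), b=17^1·(≡5) mod 17; (2|17)=+1, (5|17)=-1; (−1)^{1·1·8}·(+1)^1·(-1)^1 = -1.
v=43: a=43^2·(≡37), b=43^0·(≡27) mod 43; (37|43)=-1, (27|43)=-1; (−1)^{2·0·21}·(-1)^0·(-1)^2 = +1.
v=37: a=37^0·(≡29), b=37^-2·(≡26) mod 37; (29|37)=-1, (26|37)=+1; (−1)^{0·-2·18}·(-1)^-2·(+1)^0 = +1.
v=2: v_2(a)=-16, v_2(b)=12; units ≡ 7, 3 (mod 8); ε·ε+αω+βω = 1·1+-16·1+12·0 ≡ 1  ⇒  (a,b)_2 = -1.
v=∞: -17 < 0 and -2261 < 0  ⇒  (a,b)_∞ = -1.
v=19: a=19^2·(≡14), b=19^3·(≡12) mod 19; (14|19)=-1, (12|19)=-1; (−1)^{2·3·9}·(-1)^3·(-1)^2 = -1.
v=5: a=5^0·(≡2), b=5^-4·(≡4) mod 5; (2|5)=-1, (4|5)=+1; (−1)^{0·-4·2}·(-1)^-4·(+1)^0 = +1.
v=3: a=3^2·(≡1), b=3^2·(≡1) mod 3; (1|3)=+1, (1|3)=+1; (−1)^{2·2·1}·(+1)^2·(+1)^2 = +1.
|Ram(-17, -2261)| = 4, even; anisotropic at {2, 17, 19, ∞}.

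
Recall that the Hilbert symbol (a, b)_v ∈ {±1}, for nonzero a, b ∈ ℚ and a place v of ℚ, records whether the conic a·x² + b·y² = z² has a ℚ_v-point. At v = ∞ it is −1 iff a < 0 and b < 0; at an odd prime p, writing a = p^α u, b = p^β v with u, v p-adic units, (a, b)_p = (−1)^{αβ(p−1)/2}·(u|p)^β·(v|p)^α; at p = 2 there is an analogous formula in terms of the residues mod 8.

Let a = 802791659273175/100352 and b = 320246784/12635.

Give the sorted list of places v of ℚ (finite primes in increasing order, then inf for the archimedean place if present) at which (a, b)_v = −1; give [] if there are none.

(a, b) ≡ (1326, 15015) mod (ℚ^×)²; places V = {2, 3, 5, 7, 11, 13, 17, 19, ∞}.
(a,b)_∞: sgn(1326)=+, sgn(15015)=+, so +1.
(a,b)_11: α=2, u≡8; β=1, v≡1 (mod 11); (8|11)=-1, (1|11)=+1; sign (−1)^0·-1^1·+1^2 = -1.
(a,b)_17: α=1, u≡14; β=0, v≡9 (mod 17); (14|17)=-1, (9|17)=+1; sign (−1)^0·-1^0·+1^1 = +1.
(a,b)_5: α=2, u≡1; β=-1, v≡2 (mod 5); (1|5)=+1, (2|5)=-1; sign (−1)^0·+1^-1·-1^2 = +1.
(a,b)_2: α=-11, β=10; u≡7, v≡7 (mod 8); ε(u)ε(v)=1·1, αω(v)=-11·0, βω(u)=10·0; sum ≡ 1  ⇒  -1.
(a,b)_13: α=3, u≡7; β=1, v≡8 (mod 13); (7|13)=-1, (8|13)=-1; sign (−1)^0·-1^1·-1^3 = +1.
(a,b)_3: α=9, u≡1; β=7, v≡1 (mod 3); (1|3)=+1, (1|3)=+1; sign (−1)^1·+1^7·+1^9 = -1.
(a,b)_7: α=-2, u≡3; β=-1, v≡3 (mod 7); (3|7)=-1, (3|7)=-1; sign (−1)^0·-1^-1·-1^-2 = -1.
(a,b)_19: α=2, u≡3; β=-2, v≡7 (mod 19); (3|19)=-1, (7|19)=+1; sign (−1)^0·-1^-2·+1^2 = +1.
|Ram(1326, 15015)| = 4, even; anisotropic at {2, 3, 7, 11}.

[2, 3, 7, 11]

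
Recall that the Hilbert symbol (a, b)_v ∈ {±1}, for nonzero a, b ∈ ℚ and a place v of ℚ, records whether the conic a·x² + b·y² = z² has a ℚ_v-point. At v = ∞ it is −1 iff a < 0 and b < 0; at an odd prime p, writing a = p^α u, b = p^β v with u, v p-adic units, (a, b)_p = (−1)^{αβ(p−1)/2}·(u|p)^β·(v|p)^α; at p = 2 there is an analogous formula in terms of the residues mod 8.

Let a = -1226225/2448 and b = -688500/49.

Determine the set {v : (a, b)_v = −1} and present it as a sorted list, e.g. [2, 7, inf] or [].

Mod squares: a ≡ -17017, b ≡ -85. Check v ∈ {∞, 2, 3, 5, 7, 11, 13, 17}.
v=17: a=17^-1·(≡13), b=17^1·(≡3) mod 17; (13|17)=+1, (3|17)=-1; (−1)^{-1·1·8}·(+1)^1·(-1)^-1 = -1.
v=∞: -17017 < 0 and -85 < 0  ⇒  (a,b)_∞ = -1.
v=11: a=11^1·(≡9), b=11^0·(≡9) mod 11; (9|11)=+1, (9|11)=+1; (−1)^{1·0·5}·(+1)^0·(+1)^1 = +1.
v=5: a=5^2·(≡2), b=5^3·(≡3) mod 5; (2|5)=-1, (3|5)=-1; (−1)^{2·3·2}·(-1)^3·(-1)^2 = -1.
v=13: a=13^1·(≡4), b=13^0·(≡11) mod 13; (4|13)=+1, (11|13)=-1; (−1)^{1·0·6}·(+1)^0·(-1)^1 = -1.
v=7: a=7^3·(≡6), b=7^-2·(≡6) mod 7; (6|7)=-1, (6|7)=-1; (−1)^{3·-2·3}·(-1)^-2·(-1)^3 = -1.
v=2: v_2(a)=-4, v_2(b)=2; units ≡ 7, 3 (mod 8); ε·ε+αω+βω = 1·1+-4·1+2·0 ≡ 1  ⇒  (a,b)_2 = -1.
v=3: a=3^-2·(≡2), b=3^4·(≡2) mod 3; (2|3)=-1, (2|3)=-1; (−1)^{-2·4·1}·(-1)^4·(-1)^-2 = +1.
|Ram(-17017, -85)| = 6, even; anisotropic at {2, 5, 7, 13, 17, ∞}.

[2, 5, 7, 13, 17, inf]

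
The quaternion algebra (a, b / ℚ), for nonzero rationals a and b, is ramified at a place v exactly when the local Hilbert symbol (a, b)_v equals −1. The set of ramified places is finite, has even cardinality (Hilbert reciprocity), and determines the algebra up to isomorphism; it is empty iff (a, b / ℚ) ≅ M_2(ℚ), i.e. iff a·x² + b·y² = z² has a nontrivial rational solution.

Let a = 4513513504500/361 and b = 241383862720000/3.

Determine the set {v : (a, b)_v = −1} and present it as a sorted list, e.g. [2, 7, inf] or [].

[2, 7]

Mod squares: a ≡ 5005, b ≡ 66. Check v ∈ {∞, 2, 3, 5, 7, 11, 13, 19}.
v=2: v_2(a)=2, v_2(b)=9; units ≡ 5, 1 (mod 8); ε·ε+αω+βω = 0·0+2·0+9·1 ≡ 1  ⇒  (a,b)_2 = -1.
v=19: a=19^-2·(≡2), b=19^0·(≡9) mod 19; (2|19)=-1, (9|19)=+1; (−1)^{-2·0·9}·(-1)^0·(+1)^-2 = +1.
v=13: a=13^3·(≡5), b=13^4·(≡9) mod 13; (5|13)=-1, (9|13)=+1; (−1)^{3·4·6}·(-1)^4·(+1)^3 = +1.
v=11: a=11^3·(≡3), b=11^1·(≡6) mod 11; (3|11)=+1, (6|11)=-1; (−1)^{3·1·5}·(+1)^1·(-1)^3 = +1.
v=∞: 5005 > 0 and 66 > 0  ⇒  (a,b)_∞ = +1.
v=3: a=3^2·(≡1), b=3^-1·(≡1) mod 3; (1|3)=+1, (1|3)=+1; (−1)^{2·-1·1}·(+1)^-1·(+1)^2 = +1.
v=7: a=7^3·(≡2), b=7^4·(≡5) mod 7; (2|7)=+1, (5|7)=-1; (−1)^{3·4·3}·(+1)^4·(-1)^3 = -1.
v=5: a=5^3·(≡1), b=5^4·(≡4) mod 5; (1|5)=+1, (4|5)=+1; (−1)^{3·4·2}·(+1)^4·(+1)^3 = +1.
(5005, 66 / ℚ) ramifies at {2, 7}: a division algebra.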